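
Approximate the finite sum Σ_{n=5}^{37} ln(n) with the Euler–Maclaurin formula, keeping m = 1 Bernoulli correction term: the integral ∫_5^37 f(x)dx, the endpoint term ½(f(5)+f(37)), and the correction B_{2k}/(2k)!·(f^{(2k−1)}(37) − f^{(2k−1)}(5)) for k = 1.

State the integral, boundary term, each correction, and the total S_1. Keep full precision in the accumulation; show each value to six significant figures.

Integral: ∫_5^37 ln(x) dx = 93.5568.
½[f(5) + f(37)] = ½[1.60944 + 3.61092] = 2.61018.
Running total after boundary: 96.1670.
Order-1 term: 1/12 · (0.0270270 − 0.200000) = -0.0144144.

S_1 ≈ 96.1525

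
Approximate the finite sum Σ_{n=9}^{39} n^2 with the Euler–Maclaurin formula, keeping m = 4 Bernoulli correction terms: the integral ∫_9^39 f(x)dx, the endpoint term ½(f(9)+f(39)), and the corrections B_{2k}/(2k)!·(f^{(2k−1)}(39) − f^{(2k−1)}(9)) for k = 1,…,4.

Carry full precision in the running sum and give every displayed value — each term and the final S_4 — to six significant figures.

∫_9^39 x^2 dx evaluates to 19530.0.
½[f(9) + f(39)] = ½[81.0000 + 1521.00] = 801.000.
So far: 20331.0.
Correction k=1: B_{2}/2! · (f^{(1)}(39) − f^{(1)}(9)) = 1/12 · (78.0000 − 18.0000) = 5.00000.
Running total after k=1: 20336.0.
Correction k=2: B_{4}/4! · (f^{(3)}(39) − f^{(3)}(9)) = −1/720 · (0.00000 − 0.00000) = 0.00000.
Running total after k=2: 20336.0.
Correction k=3: B_{6}/6! · (f^{(5)}(39) − f^{(5)}(9)) = 1/30240 · (0.00000 − 0.00000) = 0.00000.
Running total after k=3: 20336.0.
Correction k=4: B_{8}/8! · (f^{(7)}(39) − f^{(7)}(9)) = −1/1209600 · (0.00000 − 0.00000) = 0.00000.

S_4 ≈ 20336.0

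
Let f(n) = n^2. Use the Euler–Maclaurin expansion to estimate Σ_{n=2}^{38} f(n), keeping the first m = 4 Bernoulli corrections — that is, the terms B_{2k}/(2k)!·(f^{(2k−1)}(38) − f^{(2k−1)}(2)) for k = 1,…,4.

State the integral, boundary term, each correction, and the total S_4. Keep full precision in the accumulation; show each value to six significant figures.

Integral: ∫_2^38 x^2 dx = 18288.0.
Boundary: ½(f(2) + f(38)) = ½(4.00000 + 1444.00) = 724.000.
So far: 19012.0.
k=1: B_{2}/(2)! × [f^{(1)}(38) − f^{(1)}(2)] = 1/12 × (76.0000 − 4.00000) = 6.00000.
Running total after k=1: 19018.0.
k=2: B_{4}/(4)! × [f^{(3)}(38) − f^{(3)}(2)] = −1/720 × (0.00000 − 0.00000) = 0.00000.
Running total after k=2: 19018.0.
k=3: B_{6}/(6)! × [f^{(5)}(38) − f^{(5)}(2)] = 1/30240 × (0.00000 − 0.00000) = 0.00000.
Running total after k=3: 19018.0.
k=4: B_{8}/(8)! × [f^{(7)}(38) − f^{(7)}(2)] = −1/1209600 × (0.00000 − 0.00000) = 0.00000.

S_4 ≈ 19018.0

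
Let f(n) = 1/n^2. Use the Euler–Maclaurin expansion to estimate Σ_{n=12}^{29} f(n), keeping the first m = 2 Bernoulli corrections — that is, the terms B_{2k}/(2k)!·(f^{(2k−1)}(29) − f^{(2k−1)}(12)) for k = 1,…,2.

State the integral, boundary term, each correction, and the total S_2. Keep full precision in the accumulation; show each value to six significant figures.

Integral: ∫_12^29 1/x^2 dx = 0.0488506.
Endpoint term: (f(12) + f(29))/2 = (0.00694444 + 0.00118906)/2 = 0.00406675.
Integral + boundary = 0.0529173.
Correction k=1: B_{2}/2! · (f^{(1)}(29) − f^{(1)}(12)) = 1/12 · (-8.20042e-05 − (-0.00115741)) = 8.96169e-05.
Running total after k=1: 0.0530069.
Correction k=2: B_{4}/4! · (f^{(3)}(29) − f^{(3)}(12)) = −1/720 · (-1.17010e-06 − (-9.64506e-05)) = -1.32334e-07.

S_2 ≈ 0.0530068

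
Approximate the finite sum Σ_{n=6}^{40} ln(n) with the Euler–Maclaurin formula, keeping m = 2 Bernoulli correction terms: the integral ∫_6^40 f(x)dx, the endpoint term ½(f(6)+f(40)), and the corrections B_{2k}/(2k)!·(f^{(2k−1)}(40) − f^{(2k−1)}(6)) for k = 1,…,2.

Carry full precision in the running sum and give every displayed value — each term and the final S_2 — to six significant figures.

S_2 ≈ 105.533

The integral term ∫_6^40 ln(x) dx = 102.805.
Endpoint term: (f(6) + f(40))/2 = (1.79176 + 3.68888)/2 = 2.74032.
Running total after boundary: 105.545.
k=1: B_{2}/(2)! × [f^{(1)}(40) − f^{(1)}(6)] = 1/12 × (0.0250000 − 0.166667) = -0.0118056.
Running total after k=1: 105.533.
k=2: B_{4}/(4)! × [f^{(3)}(40) − f^{(3)}(6)] = −1/720 × (3.12500e-05 − 0.00925926) = 1.28167e-05.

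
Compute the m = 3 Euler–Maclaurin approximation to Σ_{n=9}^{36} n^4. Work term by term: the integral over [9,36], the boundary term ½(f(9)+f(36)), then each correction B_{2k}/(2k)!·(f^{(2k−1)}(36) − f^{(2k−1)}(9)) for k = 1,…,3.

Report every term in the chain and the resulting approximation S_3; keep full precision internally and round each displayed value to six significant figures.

S_3 ≈ 1.29398e+07

Integral: ∫_9^36 x^4 dx = 1.20814e+07.
Endpoint term: (f(9) + f(36))/2 = (6561.00 + 1.67962e+06)/2 = 843088.
Running total after boundary: 1.29245e+07.
Order-1 term: 1/12 · (186624 − 2916.00) = 15309.0.
Running total after k=1: 1.29398e+07.
Order-2 term: −1/720 · (864.000 − 216.000) = -0.900000.
Running total after k=2: 1.29398e+07.
Order-3 term: 1/30240 · (0.00000 − 0.00000) = 0.00000.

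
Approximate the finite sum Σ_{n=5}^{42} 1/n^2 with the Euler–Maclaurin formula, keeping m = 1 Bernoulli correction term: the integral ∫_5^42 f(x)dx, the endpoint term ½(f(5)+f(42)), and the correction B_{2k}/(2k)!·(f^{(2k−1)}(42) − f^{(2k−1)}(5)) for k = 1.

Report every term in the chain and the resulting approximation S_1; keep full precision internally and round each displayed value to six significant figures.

Integral: ∫_5^42 1/x^2 dx = 0.176190.
Boundary: ½(f(5) + f(42)) = ½(0.0400000 + 0.000566893) = 0.0202834.
Integral + boundary = 0.196474.
k=1: B_{2}/(2)! × [f^{(1)}(42) − f^{(1)}(5)] = 1/12 × (-2.69949e-05 − (-0.0160000)) = 0.00133108.

S_1 ≈ 0.197805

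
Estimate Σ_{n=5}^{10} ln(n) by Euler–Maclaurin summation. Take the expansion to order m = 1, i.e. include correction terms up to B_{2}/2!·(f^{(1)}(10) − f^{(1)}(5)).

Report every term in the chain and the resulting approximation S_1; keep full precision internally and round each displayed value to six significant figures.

∫_5^10 ln(x) dx evaluates to 9.97866.
Boundary: ½(f(5) + f(10)) = ½(1.60944 + 2.30259) = 1.95601.
Integral + boundary = 11.9347.
Correction k=1: B_{2}/2! · (f^{(1)}(10) − f^{(1)}(5)) = 1/12 · (0.100000 − 0.200000) = -0.00833333.

S_1 ≈ 11.9263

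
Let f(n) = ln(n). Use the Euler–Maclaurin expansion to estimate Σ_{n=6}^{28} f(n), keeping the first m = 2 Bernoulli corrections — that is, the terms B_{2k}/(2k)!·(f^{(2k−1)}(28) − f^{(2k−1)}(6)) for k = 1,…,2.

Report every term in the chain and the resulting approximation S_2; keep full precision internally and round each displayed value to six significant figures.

S_2 ≈ 63.1023

The integral term ∫_6^28 ln(x) dx = 60.5512.
Boundary: ½(f(6) + f(28)) = ½(1.79176 + 3.33220) = 2.56198.
Running total after boundary: 63.1132.
Order-1 term: 1/12 · (0.0357143 − 0.166667) = -0.0109127.
Running total after k=1: 63.1022.
Order-2 term: −1/720 · (9.11079e-05 − 0.00925926) = 1.27335e-05.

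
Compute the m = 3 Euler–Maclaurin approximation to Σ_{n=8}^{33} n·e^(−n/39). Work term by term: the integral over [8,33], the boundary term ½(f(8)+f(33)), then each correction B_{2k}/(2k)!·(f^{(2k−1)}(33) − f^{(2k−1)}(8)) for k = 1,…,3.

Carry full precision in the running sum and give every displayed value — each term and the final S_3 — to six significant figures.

S_3 ≈ 298.540

The integral term ∫_8^33 x·e^(−x/39) dx = 288.251.
Endpoint term: (f(8) + f(33))/2 = (6.51634 + 14.1590)/2 = 10.3377.
Integral + boundary = 298.589.
Order-1 term: 1/12 · (0.0660095 − 0.647457) = -0.0484540.
Partial sum through k=1: 298.540.
Order-2 term: −1/720 · (0.000607583 − 0.00149674) = 1.23494e-06.
Partial sum through k=2: 298.540.
Order-3 term: 1/30240 · (7.70392e-07 − 1.68823e-06) = -3.03519e-11.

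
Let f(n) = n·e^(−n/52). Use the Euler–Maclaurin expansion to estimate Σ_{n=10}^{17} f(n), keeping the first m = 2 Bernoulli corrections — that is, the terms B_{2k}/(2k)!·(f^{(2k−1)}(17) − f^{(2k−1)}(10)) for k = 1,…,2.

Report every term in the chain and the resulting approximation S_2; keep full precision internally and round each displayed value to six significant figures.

The integral term ∫_10^17 x·e^(−x/52) dx = 72.5233.
Endpoint term: (f(10) + f(17))/2 = (8.25053 + 12.2594)/2 = 10.2549.
Integral + boundary = 82.7782.
Correction k=1: B_{2}/2! · (f^{(1)}(17) − f^{(1)}(10)) = 1/12 · (0.485382 − 0.666389) = -0.0150839.
After k=1: 82.7631.
Correction k=2: B_{4}/4! · (f^{(3)}(17) − f^{(3)}(10)) = −1/720 · (0.000712892 − 0.000856692) = 1.99722e-07.

S_2 ≈ 82.7631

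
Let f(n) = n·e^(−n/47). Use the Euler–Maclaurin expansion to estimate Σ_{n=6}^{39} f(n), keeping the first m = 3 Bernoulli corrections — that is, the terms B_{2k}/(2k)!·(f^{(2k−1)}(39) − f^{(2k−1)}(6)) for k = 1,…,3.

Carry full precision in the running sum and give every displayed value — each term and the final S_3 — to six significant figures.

S_3 ≈ 440.662

Integral: ∫_6^39 x·e^(−x/47) dx = 429.575.
Boundary: ½(f(6) + f(39)) = ½(5.28092 + 17.0095) = 11.1452.
Running total after boundary: 440.720.
Order-1 term: 1/12 · (0.0742369 − 0.767793) = -0.0577963.
Running total after k=1: 440.662.
Order-2 term: −1/720 · (0.000428484 − 0.00114445) = 9.94403e-07.
Running total after k=2: 440.662.
Order-3 term: 1/30240 · (3.72730e-07 − 8.78829e-07) = -1.67361e-11.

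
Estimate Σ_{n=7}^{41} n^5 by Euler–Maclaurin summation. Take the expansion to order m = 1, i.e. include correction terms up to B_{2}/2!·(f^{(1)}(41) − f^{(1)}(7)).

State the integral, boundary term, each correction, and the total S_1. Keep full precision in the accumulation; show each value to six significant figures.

S_1 ≈ 8.50777e+08

∫_7^41 x^5 dx evaluates to 7.91664e+08.
½[f(7) + f(41)] = ½[16807.0 + 1.15856e+08] = 5.79365e+07.
Running total after boundary: 8.49601e+08.
k=1: B_{2}/(2)! × [f^{(1)}(41) − f^{(1)}(7)] = 1/12 × (1.41288e+07 − 12005.0) = 1.17640e+06.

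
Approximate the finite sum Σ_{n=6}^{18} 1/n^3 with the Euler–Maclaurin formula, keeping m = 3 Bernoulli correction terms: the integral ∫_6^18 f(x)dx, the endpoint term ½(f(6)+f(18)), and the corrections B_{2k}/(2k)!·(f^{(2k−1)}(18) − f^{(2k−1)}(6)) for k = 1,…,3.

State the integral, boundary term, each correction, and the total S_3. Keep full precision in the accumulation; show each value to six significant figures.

The integral term ∫_6^18 1/x^3 dx = 0.0123457.
Endpoint term: (f(6) + f(18))/2 = (0.00462963 + 0.000171468)/2 = 0.00240055.
So far: 0.0147462.
Order-1 term: 1/12 · (-2.85780e-05 − (-0.00231481)) = 0.000190520.
Partial sum through k=1: 0.0149367.
Order-2 term: −1/720 · (-1.76407e-06 − (-0.00128601)) = -1.78367e-06.
Partial sum through k=2: 0.0149350.
Order-3 term: 1/30240 · (-2.28676e-07 − (-0.00150034)) = 4.96070e-08.

S_3 ≈ 0.0149350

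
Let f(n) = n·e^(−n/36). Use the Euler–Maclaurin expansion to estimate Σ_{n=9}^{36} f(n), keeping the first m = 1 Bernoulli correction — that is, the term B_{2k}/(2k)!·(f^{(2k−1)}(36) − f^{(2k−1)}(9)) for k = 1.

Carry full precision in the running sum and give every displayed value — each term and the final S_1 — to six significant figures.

∫_9^36 x·e^(−x/36) dx evaluates to 308.114.
Endpoint term: (f(9) + f(36))/2 = (7.00921 + 13.2437)/2 = 10.1264.
So far: 318.240.
Order-1 term: 1/12 · (0.00000 − 0.584101) = -0.0486750.

S_1 ≈ 318.192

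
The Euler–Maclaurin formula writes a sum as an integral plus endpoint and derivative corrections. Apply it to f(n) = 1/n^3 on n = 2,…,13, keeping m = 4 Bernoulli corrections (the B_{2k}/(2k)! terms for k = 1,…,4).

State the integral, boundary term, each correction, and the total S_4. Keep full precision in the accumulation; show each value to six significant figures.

S_4 ≈ 0.199262

The integral term ∫_2^13 1/x^3 dx = 0.122041.
½[f(2) + f(13)] = ½[0.125000 + 0.000455166] = 0.0627276.
Running total after boundary: 0.184769.
Correction k=1: B_{2}/2! · (f^{(1)}(13) − f^{(1)}(2)) = 1/12 · (-0.000105038 − (-0.187500)) = 0.0156162.
Running total after k=1: 0.200385.
Correction k=2: B_{4}/4! · (f^{(3)}(13) − f^{(3)}(2)) = −1/720 · (-1.24306e-05 − (-0.937500)) = -0.00130207.
Running total after k=2: 0.199083.
Correction k=3: B_{6}/6! · (f^{(5)}(13) − f^{(5)}(2)) = 1/30240 · (-3.08925e-06 − (-9.84375)) = 0.000325521.
Running total after k=3: 0.199409.
Correction k=4: B_{8}/8! · (f^{(7)}(13) − f^{(7)}(2)) = −1/1209600 · (-1.31613e-06 − (-177.188)) = -0.000146484.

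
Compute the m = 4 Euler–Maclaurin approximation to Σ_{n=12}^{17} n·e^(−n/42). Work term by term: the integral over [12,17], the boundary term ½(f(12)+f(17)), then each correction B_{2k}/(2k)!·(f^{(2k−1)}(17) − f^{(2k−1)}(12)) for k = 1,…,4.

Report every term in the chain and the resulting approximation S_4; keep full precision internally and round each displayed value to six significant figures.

S_4 ≈ 61.3563

The integral term ∫_12^17 x·e^(−x/42) dx = 51.1884.
½[f(12) + f(17)] = ½[9.01773 + 11.3413] = 10.1795.
Integral + boundary = 61.3679.
k=1: B_{2}/(2)! × [f^{(1)}(17) − f^{(1)}(12)] = 1/12 × (0.397105 − 0.536769) = -0.0116387.
Running total after k=1: 61.3563.
k=2: B_{4}/(4)! × [f^{(3)}(17) − f^{(3)}(12)] = −1/720 × (0.000981506 − 0.00115631) = 2.42779e-07.
Running total after k=2: 61.3563.
k=3: B_{6}/(6)! × [f^{(5)}(17) − f^{(5)}(12)] = 1/30240 × (9.85201e-07 − 1.13850e-06) = -5.06954e-12.
Running total after k=3: 61.3563.
k=4: B_{8}/(8)! × [f^{(7)}(17) − f^{(7)}(12)] = −1/1209600 × (8.01584e-10 − 9.19221e-10) = 9.72531e-17.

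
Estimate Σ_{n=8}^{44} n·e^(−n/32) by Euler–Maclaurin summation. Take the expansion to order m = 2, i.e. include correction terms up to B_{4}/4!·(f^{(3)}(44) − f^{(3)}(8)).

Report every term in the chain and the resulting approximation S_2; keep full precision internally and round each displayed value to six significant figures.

The integral term ∫_8^44 x·e^(−x/32) dx = 381.959.
Boundary: ½(f(8) + f(44)) = ½(6.23041 + 11.1249) = 8.67767.
Running total after boundary: 390.637.
Order-1 term: 1/12 · (-0.0948148 − 0.584101) = -0.0565763.
Partial sum through k=1: 390.580.
Order-2 term: −1/720 · (0.000401235 − 0.00209151) = 2.34760e-06.

S_2 ≈ 390.580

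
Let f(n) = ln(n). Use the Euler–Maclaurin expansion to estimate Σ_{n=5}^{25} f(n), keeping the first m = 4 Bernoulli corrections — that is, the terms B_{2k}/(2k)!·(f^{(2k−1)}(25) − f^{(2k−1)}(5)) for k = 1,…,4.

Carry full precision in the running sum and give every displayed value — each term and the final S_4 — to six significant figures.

S_4 ≈ 54.8256

Integral: ∫_5^25 ln(x) dx = 52.4247.
½[f(5) + f(25)] = ½[1.60944 + 3.21888] = 2.41416.
So far: 54.8389.
Correction k=1: B_{2}/2! · (f^{(1)}(25) − f^{(1)}(5)) = 1/12 · (0.0400000 − 0.200000) = -0.0133333.
Partial sum through k=1: 54.8255.
Correction k=2: B_{4}/4! · (f^{(3)}(25) − f^{(3)}(5)) = −1/720 · (0.000128000 − 0.0160000) = 2.20444e-05.
Partial sum through k=2: 54.8256.
Correction k=3: B_{6}/6! · (f^{(5)}(25) − f^{(5)}(5)) = 1/30240 · (2.45760e-06 − 0.00768000) = -2.53887e-07.
Partial sum through k=3: 54.8256.
Correction k=4: B_{8}/8! · (f^{(7)}(25) − f^{(7)}(5)) = −1/1209600 · (1.17965e-07 − 0.00921600) = 7.61895e-09.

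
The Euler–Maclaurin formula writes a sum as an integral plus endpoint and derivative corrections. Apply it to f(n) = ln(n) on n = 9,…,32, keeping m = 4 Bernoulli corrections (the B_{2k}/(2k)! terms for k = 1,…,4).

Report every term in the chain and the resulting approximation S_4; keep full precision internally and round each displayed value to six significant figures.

S_4 ≈ 70.9534

∫_9^32 ln(x) dx evaluates to 68.1285.
½[f(9) + f(32)] = ½[2.19722 + 3.46574] = 2.83148.
So far: 70.9600.
k=1: B_{2}/(2)! × [f^{(1)}(32) − f^{(1)}(9)] = 1/12 × (0.0312500 − 0.111111) = -0.00665509.
Running total after k=1: 70.9534.
k=2: B_{4}/(4)! × [f^{(3)}(32) − f^{(3)}(9)] = −1/720 × (6.10352e-05 − 0.00274348) = 3.72562e-06.
Running total after k=2: 70.9534.
k=3: B_{6}/(6)! × [f^{(5)}(32) − f^{(5)}(9)] = 1/30240 × (7.15256e-07 − 0.000406442) = -1.34169e-08.
Running total after k=3: 70.9534.
k=4: B_{8}/(8)! × [f^{(7)}(32) − f^{(7)}(9)] = −1/1209600 × (2.09548e-08 − 0.000150534) = 1.24432e-10.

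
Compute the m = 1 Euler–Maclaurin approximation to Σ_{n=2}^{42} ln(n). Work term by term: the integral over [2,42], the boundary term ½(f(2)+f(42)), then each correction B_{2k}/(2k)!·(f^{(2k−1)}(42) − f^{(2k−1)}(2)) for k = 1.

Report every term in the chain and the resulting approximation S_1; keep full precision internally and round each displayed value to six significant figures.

The integral term ∫_2^42 ln(x) dx = 115.596.
Endpoint term: (f(2) + f(42))/2 = (0.693147 + 3.73767)/2 = 2.21541.
So far: 117.811.
Correction k=1: B_{2}/2! · (f^{(1)}(42) − f^{(1)}(2)) = 1/12 · (0.0238095 − 0.500000) = -0.0396825.

S_1 ≈ 117.772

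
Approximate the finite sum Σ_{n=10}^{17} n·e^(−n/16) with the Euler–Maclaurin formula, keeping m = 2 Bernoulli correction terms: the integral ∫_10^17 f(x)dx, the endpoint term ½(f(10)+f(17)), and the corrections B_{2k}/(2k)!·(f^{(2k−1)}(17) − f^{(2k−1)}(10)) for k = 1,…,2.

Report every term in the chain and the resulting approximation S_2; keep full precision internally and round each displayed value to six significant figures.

S_2 ≈ 45.7921

∫_10^17 x·e^(−x/16) dx evaluates to 40.1968.
Boundary: ½(f(10) + f(17)) = ½(5.35261 + 5.87504) = 5.61383.
So far: 45.8107.
k=1: B_{2}/(2)! × [f^{(1)}(17) − f^{(1)}(10)] = 1/12 × (-0.0215994 − 0.200723) = -0.0185269.
Running total after k=1: 45.7921.
k=2: B_{4}/(4)! × [f^{(3)}(17) − f^{(3)}(10)] = −1/720 × (0.00261556 − 0.00496580) = 3.26424e-06.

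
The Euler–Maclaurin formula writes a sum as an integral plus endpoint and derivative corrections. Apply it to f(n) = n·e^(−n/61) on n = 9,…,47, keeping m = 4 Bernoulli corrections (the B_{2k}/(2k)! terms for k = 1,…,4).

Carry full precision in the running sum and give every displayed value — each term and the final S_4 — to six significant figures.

S_4 ≈ 650.147

∫_9^47 x·e^(−x/61) dx evaluates to 635.441.
Endpoint term: (f(9) + f(47))/2 = (7.76544 + 21.7509)/2 = 14.7582.
Running total after boundary: 650.199.
k=1: B_{2}/(2)! × [f^{(1)}(47) − f^{(1)}(9)] = 1/12 × (0.106213 − 0.735525) = -0.0524426.
Partial sum through k=1: 650.147.
k=2: B_{4}/(4)! × [f^{(3)}(47) − f^{(3)}(9)] = −1/720 × (0.000277287 − 0.000661429) = 5.33532e-07.
Partial sum through k=2: 650.147.
k=3: B_{6}/(6)! × [f^{(5)}(47) − f^{(5)}(9)] = 1/30240 × (1.41368e-07 − 3.02389e-07) = -5.32479e-12.
Partial sum through k=3: 650.147.
k=4: B_{8}/(8)! × [f^{(7)}(47) − f^{(7)}(9)] = −1/1209600 × (5.59570e-11 − 1.14760e-10) = 4.86137e-17.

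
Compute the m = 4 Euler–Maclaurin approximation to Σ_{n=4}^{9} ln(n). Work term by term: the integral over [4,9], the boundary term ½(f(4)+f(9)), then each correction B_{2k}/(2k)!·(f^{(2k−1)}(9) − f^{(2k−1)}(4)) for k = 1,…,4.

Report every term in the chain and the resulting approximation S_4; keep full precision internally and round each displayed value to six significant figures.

∫_4^9 ln(x) dx evaluates to 9.22984.
Boundary: ½(f(4) + f(9)) = ½(1.38629 + 2.19722) = 1.79176.
Integral + boundary = 11.0216.
Order-1 term: 1/12 · (0.111111 − 0.250000) = -0.0115741.
After k=1: 11.0100.
Order-2 term: −1/720 · (0.00274348 − 0.0312500) = 3.95924e-05.
After k=2: 11.0101.
Order-3 term: 1/30240 · (0.000406442 − 0.0234375) = -7.61609e-07.
After k=3: 11.0101.
Order-4 term: −1/1209600 · (0.000150534 − 0.0439453) = 3.62060e-08.

S_4 ≈ 11.0101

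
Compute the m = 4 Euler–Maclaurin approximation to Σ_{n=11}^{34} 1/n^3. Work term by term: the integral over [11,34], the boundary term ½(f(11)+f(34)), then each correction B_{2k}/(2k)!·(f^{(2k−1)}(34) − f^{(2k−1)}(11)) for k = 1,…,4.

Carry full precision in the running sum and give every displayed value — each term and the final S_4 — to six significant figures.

∫_11^34 1/x^3 dx evaluates to 0.00369971.
Endpoint term: (f(11) + f(34))/2 = (0.000751315 + 2.54427e-05)/2 = 0.000388379.
So far: 0.00408808.
k=1: B_{2}/(2)! × [f^{(1)}(34) − f^{(1)}(11)] = 1/12 × (-2.24494e-06 − (-0.000204904)) = 1.68883e-05.
Running total after k=1: 0.00410497.
k=2: B_{4}/(4)! × [f^{(3)}(34) − f^{(3)}(11)] = −1/720 × (-3.88399e-08 − (-3.38684e-05)) = -4.69855e-08.
Running total after k=2: 0.00410493.
k=3: B_{6}/(6)! × [f^{(5)}(34) − f^{(5)}(11)] = 1/30240 × (-1.41114e-09 − (-1.17560e-05)) = 3.88709e-10.
Running total after k=3: 0.00410493.
k=4: B_{8}/(8)! × [f^{(7)}(34) − f^{(7)}(11)] = −1/1209600 × (-8.78909e-11 − (-6.99530e-06)) = -5.78308e-12.

S_4 ≈ 0.00410493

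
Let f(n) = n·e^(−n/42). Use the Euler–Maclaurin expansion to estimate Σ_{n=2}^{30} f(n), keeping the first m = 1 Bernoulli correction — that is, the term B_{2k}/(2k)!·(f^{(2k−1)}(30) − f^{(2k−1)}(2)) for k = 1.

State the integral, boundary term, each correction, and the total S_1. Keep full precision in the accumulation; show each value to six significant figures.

S_1 ≈ 289.921

The integral term ∫_2^30 x·e^(−x/42) dx = 281.688.
½[f(2) + f(30)] = ½[1.90699 + 14.6862] = 8.29662.
Running total after boundary: 289.985.
Order-1 term: 1/12 · (0.139869 − 0.908092) = -0.0640186.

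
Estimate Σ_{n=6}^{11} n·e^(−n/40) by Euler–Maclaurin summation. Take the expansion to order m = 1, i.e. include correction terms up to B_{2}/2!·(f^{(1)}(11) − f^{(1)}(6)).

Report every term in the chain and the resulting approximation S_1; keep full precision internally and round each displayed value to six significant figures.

S_1 ≈ 40.9202

∫_6^11 x·e^(−x/40) dx evaluates to 34.1755.
½[f(6) + f(11)] = ½[5.16425 + 8.35529] = 6.75977.
Integral + boundary = 40.9353.
Correction k=1: B_{2}/2! · (f^{(1)}(11) − f^{(1)}(6)) = 1/12 · (0.550690 − 0.731602) = -0.0150760.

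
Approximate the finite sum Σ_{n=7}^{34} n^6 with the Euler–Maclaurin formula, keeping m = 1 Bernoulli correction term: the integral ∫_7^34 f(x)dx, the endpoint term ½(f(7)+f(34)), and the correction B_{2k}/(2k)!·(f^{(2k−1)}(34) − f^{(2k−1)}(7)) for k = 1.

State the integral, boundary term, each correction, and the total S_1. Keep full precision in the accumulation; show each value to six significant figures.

S_1 ≈ 8.29839e+09

Integral: ∫_7^34 x^6 dx = 7.50322e+09.
½[f(7) + f(34)] = ½[117649 + 1.54480e+09] = 7.72461e+08.
So far: 8.27568e+09.
k=1: B_{2}/(2)! × [f^{(1)}(34) − f^{(1)}(7)] = 1/12 × (2.72613e+08 − 100842) = 2.27093e+07.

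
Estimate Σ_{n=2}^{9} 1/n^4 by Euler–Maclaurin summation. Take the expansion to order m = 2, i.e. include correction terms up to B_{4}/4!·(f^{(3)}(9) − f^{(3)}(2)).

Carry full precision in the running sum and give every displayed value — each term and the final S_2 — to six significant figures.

Integral: ∫_2^9 1/x^4 dx = 0.0412094.
Boundary: ½(f(2) + f(9)) = ½(0.0625000 + 0.000152416) = 0.0313262.
Running total after boundary: 0.0725356.
k=1: B_{2}/(2)! × [f^{(1)}(9) − f^{(1)}(2)] = 1/12 × (-6.77404e-05 − (-0.125000)) = 0.0104110.
After k=1: 0.0829466.
k=2: B_{4}/(4)! × [f^{(3)}(9) − f^{(3)}(2)] = −1/720 × (-2.50890e-05 − (-0.937500)) = -0.00130205.

S_2 ≈ 0.0816446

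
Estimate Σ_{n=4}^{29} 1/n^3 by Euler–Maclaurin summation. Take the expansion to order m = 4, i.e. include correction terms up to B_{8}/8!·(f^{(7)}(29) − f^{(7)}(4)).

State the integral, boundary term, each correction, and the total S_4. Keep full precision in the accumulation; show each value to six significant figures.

Integral: ∫_4^29 1/x^3 dx = 0.0306555.
Endpoint term: (f(4) + f(29))/2 = (0.0156250 + 4.10021e-05)/2 = 0.00783300.
Running total after boundary: 0.0384885.
Order-1 term: 1/12 · (-4.24160e-06 − (-0.0117188)) = 0.000976209.
After k=1: 0.0394647.
Order-2 term: −1/720 · (-1.00870e-07 − (-0.0146484)) = -2.03449e-05.
After k=2: 0.0394443.
Order-3 term: 1/30240 · (-5.03752e-09 − (-0.0384521)) = 1.27157e-06.
After k=3: 0.0394456.
Order-4 term: −1/1209600 · (-4.31274e-10 − (-0.173035)) = -1.43051e-07.

S_4 ≈ 0.0394455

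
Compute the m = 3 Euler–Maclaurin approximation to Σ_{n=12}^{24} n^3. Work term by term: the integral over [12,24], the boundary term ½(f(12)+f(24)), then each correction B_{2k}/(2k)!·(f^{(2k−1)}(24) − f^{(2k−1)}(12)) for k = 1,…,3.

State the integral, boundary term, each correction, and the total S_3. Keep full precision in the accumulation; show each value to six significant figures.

S_3 ≈ 85644.0

The integral term ∫_12^24 x^3 dx = 77760.0.
Endpoint term: (f(12) + f(24))/2 = (1728.00 + 13824.0)/2 = 7776.00.
Integral + boundary = 85536.0.
k=1: B_{2}/(2)! × [f^{(1)}(24) − f^{(1)}(12)] = 1/12 × (1728.00 − 432.000) = 108.000.
Partial sum through k=1: 85644.0.
k=2: B_{4}/(4)! × [f^{(3)}(24) − f^{(3)}(12)] = −1/720 × (6.00000 − 6.00000) = 0.00000.
Partial sum through k=2: 85644.0.
k=3: B_{6}/(6)! × [f^{(5)}(24) − f^{(5)}(12)] = 1/30240 × (0.00000 − 0.00000) = 0.00000.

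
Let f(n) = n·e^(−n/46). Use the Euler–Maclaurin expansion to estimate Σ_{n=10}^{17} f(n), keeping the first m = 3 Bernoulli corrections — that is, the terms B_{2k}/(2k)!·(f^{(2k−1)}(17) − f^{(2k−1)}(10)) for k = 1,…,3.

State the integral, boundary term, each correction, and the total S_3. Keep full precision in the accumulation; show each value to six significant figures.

S_3 ≈ 79.9505

Integral: ∫_10^17 x·e^(−x/46) dx = 70.0698.
½[f(10) + f(17)] = ½[8.04615 + 11.7476] = 9.89687.
Running total after boundary: 79.9667.
k=1: B_{2}/(2)! × [f^{(1)}(17) − f^{(1)}(10)] = 1/12 × (0.435652 − 0.629699) = -0.0161705.
After k=1: 79.9505.
k=2: B_{4}/(4)! × [f^{(3)}(17) − f^{(3)}(10)] = −1/720 × (0.000859037 − 0.00105809) = 2.76470e-07.
After k=2: 79.9505.
k=3: B_{6}/(6)! × [f^{(5)}(17) − f^{(5)}(10)] = 1/30240 × (7.14645e-07 − 8.59452e-07) = -4.78860e-12.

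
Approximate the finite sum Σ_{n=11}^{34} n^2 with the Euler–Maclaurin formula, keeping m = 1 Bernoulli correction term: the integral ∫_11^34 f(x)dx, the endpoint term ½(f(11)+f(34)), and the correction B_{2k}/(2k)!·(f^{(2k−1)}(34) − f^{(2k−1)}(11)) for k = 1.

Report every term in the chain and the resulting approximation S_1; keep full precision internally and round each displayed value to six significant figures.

The integral term ∫_11^34 x^2 dx = 12657.7.
½[f(11) + f(34)] = ½[121.000 + 1156.00] = 638.500.
Integral + boundary = 13296.2.
k=1: B_{2}/(2)! × [f^{(1)}(34) − f^{(1)}(11)] = 1/12 × (68.0000 − 22.0000) = 3.83333.

S_1 ≈ 13300.0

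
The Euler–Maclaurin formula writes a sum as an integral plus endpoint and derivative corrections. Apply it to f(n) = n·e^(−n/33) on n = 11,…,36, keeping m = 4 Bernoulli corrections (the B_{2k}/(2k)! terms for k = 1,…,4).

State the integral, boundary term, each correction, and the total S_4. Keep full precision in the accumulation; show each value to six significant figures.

S_4 ≈ 285.479

Integral: ∫_11^36 x·e^(−x/33) dx = 275.534.
Boundary: ½(f(11) + f(36)) = ½(7.88184 + 12.0928) = 9.98732.
Running total after boundary: 285.521.
Order-1 term: 1/12 · (-0.0305374 − 0.477688) = -0.0423521.
Partial sum through k=1: 285.479.
Order-2 term: −1/720 · (0.000588875 − 0.00175459) = 1.61905e-06.
Partial sum through k=2: 285.479.
Order-3 term: 1/30240 · (1.10725e-06 − 2.81959e-06) = -5.66252e-11.
Partial sum through k=3: 285.479.
Order-4 term: −1/1209600 · (1.53696e-09 − 3.69880e-09) = 1.78724e-15.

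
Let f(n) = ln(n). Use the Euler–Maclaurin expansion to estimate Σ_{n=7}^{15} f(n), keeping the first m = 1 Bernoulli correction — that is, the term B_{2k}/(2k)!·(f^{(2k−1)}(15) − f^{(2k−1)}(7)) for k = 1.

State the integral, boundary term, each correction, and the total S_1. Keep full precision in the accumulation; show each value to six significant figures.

S_1 ≈ 21.3200

The integral term ∫_7^15 ln(x) dx = 18.9994.
Boundary: ½(f(7) + f(15)) = ½(1.94591 + 2.70805) = 2.32698.
Running total after boundary: 21.3264.
Correction k=1: B_{2}/2! · (f^{(1)}(15) − f^{(1)}(7)) = 1/12 · (0.0666667 − 0.142857) = -0.00634921.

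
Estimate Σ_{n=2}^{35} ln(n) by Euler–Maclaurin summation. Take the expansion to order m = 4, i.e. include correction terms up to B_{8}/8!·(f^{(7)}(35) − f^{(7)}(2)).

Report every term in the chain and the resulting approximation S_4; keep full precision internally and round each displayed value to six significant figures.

S_4 ≈ 92.1362

The integral term ∫_2^35 ln(x) dx = 90.0509.
½[f(2) + f(35)] = ½[0.693147 + 3.55535] = 2.12425.
Running total after boundary: 92.1751.
Order-1 term: 1/12 · (0.0285714 − 0.500000) = -0.0392857.
After k=1: 92.1358.
Order-2 term: −1/720 · (4.66472e-05 − 0.250000) = 0.000347157.
After k=2: 92.1362.
Order-3 term: 1/30240 · (4.56952e-07 − 0.750000) = -2.48016e-05.
After k=3: 92.1362.
Order-4 term: −1/1209600 · (1.11907e-08 − 5.62500) = 4.65030e-06.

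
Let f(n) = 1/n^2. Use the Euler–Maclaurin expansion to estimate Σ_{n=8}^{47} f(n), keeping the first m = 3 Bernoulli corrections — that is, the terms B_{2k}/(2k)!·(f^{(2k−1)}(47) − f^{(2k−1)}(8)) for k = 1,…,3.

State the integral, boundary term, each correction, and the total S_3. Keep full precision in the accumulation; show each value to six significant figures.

S_3 ≈ 0.112085

∫_8^47 1/x^2 dx evaluates to 0.103723.
Endpoint term: (f(8) + f(47))/2 = (0.0156250 + 0.000452694)/2 = 0.00803885.
Integral + boundary = 0.111762.
Order-1 term: 1/12 · (-1.92636e-05 − (-0.00390625)) = 0.000323916.
Partial sum through k=1: 0.112086.
Order-2 term: −1/720 · (-1.04646e-07 − (-0.000732422)) = -1.01711e-06.
Partial sum through k=2: 0.112085.
Order-3 term: 1/30240 · (-1.42117e-09 − (-0.000343323)) = 1.13532e-08.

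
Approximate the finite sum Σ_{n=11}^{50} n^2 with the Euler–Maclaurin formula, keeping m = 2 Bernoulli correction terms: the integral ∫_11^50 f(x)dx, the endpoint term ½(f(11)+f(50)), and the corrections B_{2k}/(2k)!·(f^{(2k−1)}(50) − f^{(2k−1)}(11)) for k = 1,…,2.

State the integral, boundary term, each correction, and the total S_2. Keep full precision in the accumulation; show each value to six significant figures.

The integral term ∫_11^50 x^2 dx = 41223.0.
½[f(11) + f(50)] = ½[121.000 + 2500.00] = 1310.50.
So far: 42533.5.
Order-1 term: 1/12 · (100.000 − 22.0000) = 6.50000.
Running total after k=1: 42540.0.
Order-2 term: −1/720 · (0.00000 − 0.00000) = 0.00000.

S_2 ≈ 42540.0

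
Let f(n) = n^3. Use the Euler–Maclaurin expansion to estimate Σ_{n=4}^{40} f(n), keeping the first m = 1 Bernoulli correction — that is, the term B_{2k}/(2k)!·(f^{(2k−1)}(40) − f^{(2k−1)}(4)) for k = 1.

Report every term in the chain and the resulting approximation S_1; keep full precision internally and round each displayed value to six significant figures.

S_1 ≈ 672364

∫_4^40 x^3 dx evaluates to 639936.
Boundary: ½(f(4) + f(40)) = ½(64.0000 + 64000.0) = 32032.0.
So far: 671968.
k=1: B_{2}/(2)! × [f^{(1)}(40) − f^{(1)}(4)] = 1/12 × (4800.00 − 48.0000) = 396.000.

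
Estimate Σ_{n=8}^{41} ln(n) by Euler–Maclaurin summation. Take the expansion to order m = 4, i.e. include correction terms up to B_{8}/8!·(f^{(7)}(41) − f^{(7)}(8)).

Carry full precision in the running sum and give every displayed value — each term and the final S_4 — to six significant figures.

∫_8^41 ln(x) dx evaluates to 102.621.
Boundary: ½(f(8) + f(41)) = ½(2.07944 + 3.71357) = 2.89651.
So far: 105.517.
k=1: B_{2}/(2)! × [f^{(1)}(41) − f^{(1)}(8)] = 1/12 × (0.0243902 − 0.125000) = -0.00838415.
After k=1: 105.509.
k=2: B_{4}/(4)! × [f^{(3)}(41) − f^{(3)}(8)] = −1/720 × (2.90187e-05 − 0.00390625) = 5.38504e-06.
After k=2: 105.509.
k=3: B_{6}/(6)! × [f^{(5)}(41) − f^{(5)}(8)] = 1/30240 × (2.07153e-07 − 0.000732422) = -2.42134e-08.
After k=3: 105.509.
k=4: B_{8}/(8)! × [f^{(7)}(41) − f^{(7)}(8)] = −1/1209600 × (3.69697e-09 − 0.000343323) = 2.83829e-10.

S_4 ≈ 105.509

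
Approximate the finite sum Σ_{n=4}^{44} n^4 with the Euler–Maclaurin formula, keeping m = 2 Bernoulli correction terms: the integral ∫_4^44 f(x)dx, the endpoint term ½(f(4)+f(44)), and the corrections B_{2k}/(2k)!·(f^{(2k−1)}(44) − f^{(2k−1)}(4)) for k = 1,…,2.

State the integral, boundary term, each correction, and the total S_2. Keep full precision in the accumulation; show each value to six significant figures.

Integral: ∫_4^44 x^4 dx = 3.29830e+07.
Boundary: ½(f(4) + f(44)) = ½(256.000 + 3.74810e+06) = 1.87418e+06.
Integral + boundary = 3.48572e+07.
k=1: B_{2}/(2)! × [f^{(1)}(44) − f^{(1)}(4)] = 1/12 × (340736 − 256.000) = 28373.3.
After k=1: 3.48856e+07.
k=2: B_{4}/(4)! × [f^{(3)}(44) − f^{(3)}(4)] = −1/720 × (1056.00 − 96.0000) = -1.33333.

S_2 ≈ 3.48856e+07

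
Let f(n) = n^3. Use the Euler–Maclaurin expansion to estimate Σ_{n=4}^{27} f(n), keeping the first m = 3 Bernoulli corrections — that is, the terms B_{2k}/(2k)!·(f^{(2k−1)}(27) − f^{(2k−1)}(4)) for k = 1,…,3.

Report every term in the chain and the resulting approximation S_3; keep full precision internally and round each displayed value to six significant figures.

S_3 ≈ 142848

The integral term ∫_4^27 x^3 dx = 132796.
Endpoint term: (f(4) + f(27))/2 = (64.0000 + 19683.0)/2 = 9873.50.
Integral + boundary = 142670.
k=1: B_{2}/(2)! × [f^{(1)}(27) − f^{(1)}(4)] = 1/12 × (2187.00 − 48.0000) = 178.250.
After k=1: 142848.
k=2: B_{4}/(4)! × [f^{(3)}(27) − f^{(3)}(4)] = −1/720 × (6.00000 − 6.00000) = 0.00000.
After k=2: 142848.
k=3: B_{6}/(6)! × [f^{(5)}(27) − f^{(5)}(4)] = 1/30240 × (0.00000 − 0.00000) = 0.00000.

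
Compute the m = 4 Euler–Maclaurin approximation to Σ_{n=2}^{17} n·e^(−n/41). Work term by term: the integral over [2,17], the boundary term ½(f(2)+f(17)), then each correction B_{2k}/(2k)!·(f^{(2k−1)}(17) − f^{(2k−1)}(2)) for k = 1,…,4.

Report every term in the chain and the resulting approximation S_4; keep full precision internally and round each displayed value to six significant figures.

S_4 ≈ 114.724

Integral: ∫_2^17 x·e^(−x/41) dx = 108.200.
½[f(2) + f(17)] = ½[1.90478 + 11.2299] = 6.56734.
Running total after boundary: 114.767.
k=1: B_{2}/(2)! × [f^{(1)}(17) − f^{(1)}(2)] = 1/12 × (0.386682 − 0.905932) = -0.0432708.
Running total after k=1: 114.724.
k=2: B_{4}/(4)! × [f^{(3)}(17) − f^{(3)}(2)] = −1/720 × (0.00101597 − 0.00167205) = 9.11219e-07.
Running total after k=2: 114.724.
k=3: B_{6}/(6)! × [f^{(5)}(17) − f^{(5)}(2)] = 1/30240 × (1.07193e-06 − 1.66875e-06) = -1.97363e-11.
Running total after k=3: 114.724.
k=4: B_{8}/(8)! × [f^{(7)}(17) − f^{(7)}(2)] = −1/1209600 × (9.15806e-10 − 1.39371e-09) = 3.95094e-16.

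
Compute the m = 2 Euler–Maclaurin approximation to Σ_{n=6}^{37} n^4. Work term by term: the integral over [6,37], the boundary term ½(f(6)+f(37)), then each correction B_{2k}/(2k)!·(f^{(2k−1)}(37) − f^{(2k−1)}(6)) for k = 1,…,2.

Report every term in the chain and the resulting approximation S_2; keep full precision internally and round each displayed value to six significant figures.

∫_6^37 x^4 dx evaluates to 1.38672e+07.
Boundary: ½(f(6) + f(37)) = ½(1296.00 + 1.87416e+06) = 937728.
Integral + boundary = 1.48050e+07.
Order-1 term: 1/12 · (202612 − 864.000) = 16812.3.
After k=1: 1.48218e+07.
Order-2 term: −1/720 · (888.000 − 144.000) = -1.03333.

S_2 ≈ 1.48218e+07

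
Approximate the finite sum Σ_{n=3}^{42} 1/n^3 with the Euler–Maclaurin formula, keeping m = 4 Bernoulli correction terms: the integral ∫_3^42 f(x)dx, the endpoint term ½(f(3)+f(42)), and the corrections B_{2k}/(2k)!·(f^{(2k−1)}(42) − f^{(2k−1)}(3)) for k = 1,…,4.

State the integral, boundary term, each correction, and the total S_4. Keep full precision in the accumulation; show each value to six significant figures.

S_4 ≈ 0.0767796

The integral term ∫_3^42 1/x^3 dx = 0.0552721.
Boundary: ½(f(3) + f(42)) = ½(0.0370370 + 1.34975e-05) = 0.0185253.
Running total after boundary: 0.0737974.
Correction k=1: B_{2}/2! · (f^{(1)}(42) − f^{(1)}(3)) = 1/12 · (-9.64104e-07 − (-0.0370370)) = 0.00308634.
Running total after k=1: 0.0768837.
Correction k=2: B_{4}/4! · (f^{(3)}(42) − f^{(3)}(3)) = −1/720 · (-1.09309e-08 − (-0.0823045)) = -0.000114312.
Running total after k=2: 0.0767694.
Correction k=3: B_{6}/6! · (f^{(5)}(42) − f^{(5)}(3)) = 1/30240 · (-2.60259e-10 − (-0.384088)) = 1.27013e-05.
Running total after k=3: 0.0767821.
Correction k=4: B_{8}/8! · (f^{(7)}(42) − f^{(7)}(3)) = −1/1209600 · (-1.06228e-11 − (-3.07270)) = -2.54026e-06.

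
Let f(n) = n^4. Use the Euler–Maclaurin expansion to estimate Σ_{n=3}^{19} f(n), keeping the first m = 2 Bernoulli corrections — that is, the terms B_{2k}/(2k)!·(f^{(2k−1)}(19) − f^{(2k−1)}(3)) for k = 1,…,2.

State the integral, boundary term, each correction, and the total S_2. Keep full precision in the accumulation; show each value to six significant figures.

S_2 ≈ 562649

Integral: ∫_3^19 x^4 dx = 495171.
Boundary: ½(f(3) + f(19)) = ½(81.0000 + 130321) = 65201.0.
Integral + boundary = 560372.
k=1: B_{2}/(2)! × [f^{(1)}(19) − f^{(1)}(3)] = 1/12 × (27436.0 − 108.000) = 2277.33.
Running total after k=1: 562650.
k=2: B_{4}/(4)! × [f^{(3)}(19) − f^{(3)}(3)] = −1/720 × (456.000 − 72.0000) = -0.533333.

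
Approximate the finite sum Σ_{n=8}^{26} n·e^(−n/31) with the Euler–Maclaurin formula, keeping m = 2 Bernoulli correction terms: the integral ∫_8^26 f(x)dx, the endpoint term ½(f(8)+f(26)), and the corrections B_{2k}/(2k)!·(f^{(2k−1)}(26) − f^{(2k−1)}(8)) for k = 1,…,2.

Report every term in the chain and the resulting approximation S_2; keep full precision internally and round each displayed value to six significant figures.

The integral term ∫_8^26 x·e^(−x/31) dx = 170.190.
Endpoint term: (f(8) + f(26))/2 = (6.18036 + 11.2390)/2 = 8.70966.
Integral + boundary = 178.900.
Correction k=1: B_{2}/2! · (f^{(1)}(26) − f^{(1)}(8)) = 1/12 · (0.0697206 − 0.573179) = -0.0419549.
Running total after k=1: 178.858.
Correction k=2: B_{4}/4! · (f^{(3)}(26) − f^{(3)}(8)) = −1/720 · (0.000972171 − 0.00220423) = 1.71120e-06.

S_2 ≈ 178.858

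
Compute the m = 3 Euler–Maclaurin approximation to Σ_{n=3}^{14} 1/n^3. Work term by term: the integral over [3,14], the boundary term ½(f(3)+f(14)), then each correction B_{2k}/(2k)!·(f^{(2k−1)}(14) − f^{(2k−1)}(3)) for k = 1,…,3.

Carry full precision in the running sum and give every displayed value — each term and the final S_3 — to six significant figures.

S_3 ≈ 0.0746836

Integral: ∫_3^14 1/x^3 dx = 0.0530045.
½[f(3) + f(14)] = ½[0.0370370 + 0.000364431] = 0.0187007.
Running total after boundary: 0.0717053.
k=1: B_{2}/(2)! × [f^{(1)}(14) − f^{(1)}(3)] = 1/12 × (-7.80925e-05 − (-0.0370370)) = 0.00307991.
After k=1: 0.0747852.
k=2: B_{4}/(4)! × [f^{(3)}(14) − f^{(3)}(3)] = −1/720 × (-7.96862e-06 − (-0.0823045)) = -0.000114301.
After k=2: 0.0746709.
k=3: B_{6}/(6)! × [f^{(5)}(14) − f^{(5)}(3)] = 1/30240 × (-1.70756e-06 − (-0.384088)) = 1.27013e-05.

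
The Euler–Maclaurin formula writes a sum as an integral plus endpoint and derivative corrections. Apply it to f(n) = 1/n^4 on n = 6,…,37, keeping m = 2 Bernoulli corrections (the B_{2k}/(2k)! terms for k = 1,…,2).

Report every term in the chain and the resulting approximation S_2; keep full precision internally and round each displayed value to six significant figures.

S_2 ≈ 0.00196497

Integral: ∫_6^37 1/x^4 dx = 0.00153663.
½[f(6) + f(37)] = ½[0.000771605 + 5.33572e-07] = 0.000386069.
Running total after boundary: 0.00192270.
k=1: B_{2}/(2)! × [f^{(1)}(37) − f^{(1)}(6)] = 1/12 × (-5.76835e-08 − (-0.000514403)) = 4.28621e-05.
Partial sum through k=1: 0.00196556.
k=2: B_{4}/(4)! × [f^{(3)}(37) − f^{(3)}(6)] = −1/720 × (-1.26406e-09 − (-0.000428669)) = -5.95372e-07.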